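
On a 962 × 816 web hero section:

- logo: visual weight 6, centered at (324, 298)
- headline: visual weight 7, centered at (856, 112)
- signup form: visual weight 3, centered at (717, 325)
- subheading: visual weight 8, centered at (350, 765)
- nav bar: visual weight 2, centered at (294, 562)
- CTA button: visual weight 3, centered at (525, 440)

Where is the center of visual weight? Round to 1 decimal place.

(519.0, 417.6)

Σw = 6 + 7 + 3 + 8 + 2 + 3 = 29.
x: moment 15050 / weight 29 ≈ 518.97
Σw·y = 12111; ȳ = 12111/29 ≈ 417.62.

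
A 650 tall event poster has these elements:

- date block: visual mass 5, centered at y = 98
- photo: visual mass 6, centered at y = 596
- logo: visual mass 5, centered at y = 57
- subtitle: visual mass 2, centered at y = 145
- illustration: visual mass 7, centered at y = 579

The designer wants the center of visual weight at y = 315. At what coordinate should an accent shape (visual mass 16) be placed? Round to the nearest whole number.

y ≈ 264

New total weight: (5 + 6 + 5 + 2 + 7) + 16 = 41.
Along y: (8694 + 16·y) / 41 = 315 (existing moment 5·98 + 6·596 + 5·57 + 2·145 + 7·579 = 8694) ⇒ y = (12915 − 8694) / 16 ≈ 263.81.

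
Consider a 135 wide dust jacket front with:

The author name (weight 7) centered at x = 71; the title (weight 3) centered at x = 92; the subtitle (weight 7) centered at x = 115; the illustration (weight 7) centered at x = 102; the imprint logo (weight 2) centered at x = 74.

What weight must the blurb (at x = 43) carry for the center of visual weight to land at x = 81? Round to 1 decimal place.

Fixed elements: Σw = 7 + 3 + 7 + 7 + 2 = 26, Σw·x = 7·71 + 3·92 + 7·115 + 7·102 + 2·74 = 2440.
Set Σw·x/Σw = 81: (2440 + 43w) = 81·(26 + w).
Rearranging, w·(43 − 81) = 81·26 − 2440 = -334, so w ≈ -334/-38 = 8.79.

w ≈ 8.8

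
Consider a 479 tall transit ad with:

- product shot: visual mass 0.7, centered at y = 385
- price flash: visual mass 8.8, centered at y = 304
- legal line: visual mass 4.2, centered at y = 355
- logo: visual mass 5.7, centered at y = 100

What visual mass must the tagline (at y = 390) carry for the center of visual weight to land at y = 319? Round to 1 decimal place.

w ≈ 16.7

Existing Σw = 19.4 (0.7 + 8.8 + 4.2 + 5.7); existing moment 0.7·385 + 8.8·304 + 4.2·355 + 5.7·100 = 5005.7.
Set Σw·y/Σw = 319: (5005.7 + 390w) = 319·(19.4 + w).
Rearranging, w·(390 − 319) = 319·19.4 − 5005.7 = 1182.9, so w ≈ 1182.9/71 = 16.66.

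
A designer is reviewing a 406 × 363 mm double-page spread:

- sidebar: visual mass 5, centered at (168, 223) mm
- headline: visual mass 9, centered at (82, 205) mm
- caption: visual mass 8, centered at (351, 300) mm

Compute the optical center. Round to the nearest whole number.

(199, 244)

Weights sum to 5 + 9 + 8 = 22.
Σw·x = 5·168 + 9·82 + 8·351 = 4386, so x̄ = 4386/22 ≈ 199.36.
Σw·y = 5·223 + 9·205 + 8·300 = 5360, so ȳ = 5360/22 ≈ 243.64.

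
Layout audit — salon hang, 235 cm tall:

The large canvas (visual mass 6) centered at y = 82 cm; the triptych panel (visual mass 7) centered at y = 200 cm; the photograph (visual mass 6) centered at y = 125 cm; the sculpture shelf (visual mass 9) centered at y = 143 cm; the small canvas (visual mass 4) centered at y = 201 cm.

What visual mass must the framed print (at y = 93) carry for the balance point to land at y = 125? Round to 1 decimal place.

Existing Σw = 32 (6 + 7 + 6 + 9 + 4); existing moment 6·82 + 7·200 + 6·125 + 9·143 + 4·201 = 4733.
Set Σw·y/Σw = 125: (4733 + 93w) = 125·(32 + w).
Solving: w = (125·32 − 4733) / (93 − 125) = -733 / -32 ≈ 22.91.

w ≈ 22.9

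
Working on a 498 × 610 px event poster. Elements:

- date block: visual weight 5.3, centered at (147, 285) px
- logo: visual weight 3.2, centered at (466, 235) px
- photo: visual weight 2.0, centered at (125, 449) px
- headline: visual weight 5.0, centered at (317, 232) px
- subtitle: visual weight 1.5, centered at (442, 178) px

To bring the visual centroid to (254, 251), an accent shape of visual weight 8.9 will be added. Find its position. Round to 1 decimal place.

After adding the accent shape, total weight = 5.3 + 3.2 + 2.0 + 5.0 + 1.5 + 8.9 = 25.9.
x: target moment 25.9×254 = 6578.6; current 5.3·147 + 3.2·466 + 2.0·125 + 5.0·317 + 1.5·442 = 4768.3; the accent shape supplies 1810.3, so x = 1810.3/8.9 ≈ 203.40.
y: target moment 25.9×251 = 6500.9; current 5.3·285 + 3.2·235 + 2.0·449 + 5.0·232 + 1.5·178 = 4587.5; the accent shape supplies 1913.4, so y = 1913.4/8.9 ≈ 214.99.

(203.4, 215.0)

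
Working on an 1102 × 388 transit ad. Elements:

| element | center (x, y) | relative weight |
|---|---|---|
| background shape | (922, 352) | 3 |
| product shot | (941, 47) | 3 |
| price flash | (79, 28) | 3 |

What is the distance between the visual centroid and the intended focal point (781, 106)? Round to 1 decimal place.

≈ 138.5

Σw = 3 + 3 + 3 = 9.
x: (3·922 + 3·941 + 3·79) / 9 = 5826 / 9 ≈ 647.33
y: (3·352 + 3·47 + 3·28) / 9 = 1281 / 9 ≈ 142.33
Relative to (781, 106): Δ = (-133.67, 36.33); |Δ| = √(-133.67² + 36.33²) ≈ 138.52.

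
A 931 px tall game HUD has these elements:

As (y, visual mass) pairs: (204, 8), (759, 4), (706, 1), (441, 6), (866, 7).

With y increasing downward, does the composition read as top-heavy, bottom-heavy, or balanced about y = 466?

bottom-heavy

Σw = 8 + 4 + 1 + 6 + 7 = 26.
y: (8·204 + 4·759 + 1·706 + 6·441 + 7·866) / 26 = 14082 / 26 ≈ 541.62
541.6 lies below (larger y than) the midline 466, so the layout is bottom-heavy.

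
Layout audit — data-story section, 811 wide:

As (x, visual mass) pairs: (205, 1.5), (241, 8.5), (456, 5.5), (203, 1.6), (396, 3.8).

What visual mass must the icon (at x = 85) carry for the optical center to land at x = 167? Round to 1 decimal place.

w ≈ 39.1

Fixed elements: Σw = 1.5 + 8.5 + 5.5 + 1.6 + 3.8 = 20.9, Σw·x = 1.5·205 + 8.5·241 + 5.5·456 + 1.6·203 + 3.8·396 = 6693.6.
Set Σw·x/Σw = 167: (6693.6 + 85w) = 167·(20.9 + w).
So w = (167·20.9 − 6693.6)/(85 − 167) = -3203.3/-82 ≈ 39.06.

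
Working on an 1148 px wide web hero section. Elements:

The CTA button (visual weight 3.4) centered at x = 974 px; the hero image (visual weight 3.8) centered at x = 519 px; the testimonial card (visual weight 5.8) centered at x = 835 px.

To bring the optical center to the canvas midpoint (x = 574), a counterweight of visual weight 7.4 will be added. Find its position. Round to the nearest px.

After adding the counterweight, total weight = 3.4 + 3.8 + 5.8 + 7.4 = 20.4.
x: need Σw·x = 20.4·574 = 11709.6. Existing = 3.4·974 + 3.8·519 + 5.8·835 = 10126.8. Remainder 1582.8 / 7.4 ≈ 213.89.

x ≈ 214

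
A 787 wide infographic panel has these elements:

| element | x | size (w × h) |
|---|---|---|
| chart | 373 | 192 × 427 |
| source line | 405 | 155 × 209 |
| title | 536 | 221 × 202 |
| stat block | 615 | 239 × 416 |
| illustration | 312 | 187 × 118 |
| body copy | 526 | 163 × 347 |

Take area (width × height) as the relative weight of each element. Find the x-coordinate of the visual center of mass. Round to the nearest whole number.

x ≈ 491

Areas: chart 192·427 = 81984, source line 155·209 = 32395, title 221·202 = 44642, stat block 239·416 = 99424, illustration 187·118 = 22066, body copy 163·347 = 56561. Total weight = 337072.
Σw·x = 81984·373 + 32395·405 + 44642·536 + 99424·615 + 22066·312 + 56561·526 = 165409557, so x̄ = 165409557/337072 ≈ 490.72.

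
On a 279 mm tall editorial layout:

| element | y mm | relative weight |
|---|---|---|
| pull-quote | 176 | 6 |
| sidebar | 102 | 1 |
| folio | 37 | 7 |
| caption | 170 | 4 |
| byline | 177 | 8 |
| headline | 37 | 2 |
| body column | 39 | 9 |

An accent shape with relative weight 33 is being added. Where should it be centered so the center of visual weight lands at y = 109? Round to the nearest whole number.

y ≈ 112

New total weight: (6 + 1 + 7 + 4 + 8 + 2 + 9) + 33 = 70.
y: need Σw·y = 70·109 = 7630. Existing = 6·176 + 1·102 + 7·37 + 4·170 + 8·177 + 2·37 + 9·39 = 3938. Remainder 3692 / 33 ≈ 111.88.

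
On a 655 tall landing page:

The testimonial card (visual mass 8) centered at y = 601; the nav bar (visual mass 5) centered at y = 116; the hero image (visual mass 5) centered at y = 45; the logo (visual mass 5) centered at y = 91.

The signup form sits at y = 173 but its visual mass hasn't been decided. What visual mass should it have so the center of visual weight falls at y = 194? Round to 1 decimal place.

Known weights sum to 8 + 5 + 5 + 5 = 23; their moment is 8·601 + 5·116 + 5·45 + 5·91 = 6068.
Set Σw·y/Σw = 194: (6068 + 173w) = 194·(23 + w).
So w = (194·23 − 6068)/(173 − 194) = -1606/-21 ≈ 76.48.

w ≈ 76.5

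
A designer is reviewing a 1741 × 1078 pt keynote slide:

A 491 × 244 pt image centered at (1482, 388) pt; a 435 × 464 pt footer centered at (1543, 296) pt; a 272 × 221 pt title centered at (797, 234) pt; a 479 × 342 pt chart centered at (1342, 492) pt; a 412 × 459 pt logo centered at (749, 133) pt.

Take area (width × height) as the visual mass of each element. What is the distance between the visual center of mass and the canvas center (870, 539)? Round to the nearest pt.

Areas: image 491·244 = 119804, footer 435·464 = 201840, title 272·221 = 60112, chart 479·342 = 163818, logo 412·459 = 189108. Total weight = 734682.
Σw·x = 119804·1482 + 201840·1543 + 60112·797 + 163818·1342 + 189108·749 = 898383560, so x̄ = 898383560/734682 ≈ 1222.82.
Σw·y = 119804·388 + 201840·296 + 60112·234 + 163818·492 + 189108·133 = 226044620, so ȳ = 226044620/734682 ≈ 307.68.
Relative to (870, 539): Δ = (352.82, -231.32); |Δ| = √(352.82² + -231.32²) ≈ 421.89.

≈ 422 pt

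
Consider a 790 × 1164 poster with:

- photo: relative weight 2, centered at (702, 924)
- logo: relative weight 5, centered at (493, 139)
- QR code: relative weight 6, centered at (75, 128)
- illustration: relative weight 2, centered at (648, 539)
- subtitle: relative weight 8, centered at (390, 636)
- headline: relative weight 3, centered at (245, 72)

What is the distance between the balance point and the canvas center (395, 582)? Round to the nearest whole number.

Σw = 2 + 5 + 6 + 2 + 8 + 3 = 26.
Σw·x = 2·702 + 5·493 + 6·75 + 2·648 + 8·390 + 3·245 = 9470, so x̄ = 9470/26 ≈ 364.23.
Σw·y = 2·924 + 5·139 + 6·128 + 2·539 + 8·636 + 3·72 = 9693, so ȳ = 9693/26 ≈ 372.81.
Relative to (395, 582): Δ = (-30.77, -209.19); |Δ| = √(-30.77² + -209.19²) ≈ 211.44.

≈ 211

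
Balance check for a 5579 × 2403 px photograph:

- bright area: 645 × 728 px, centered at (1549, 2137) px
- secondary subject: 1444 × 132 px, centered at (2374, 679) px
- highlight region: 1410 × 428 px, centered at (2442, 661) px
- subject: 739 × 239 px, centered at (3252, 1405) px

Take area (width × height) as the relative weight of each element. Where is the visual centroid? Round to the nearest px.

Areas → weights: bright area 645·728 = 469560, secondary subject 1444·132 = 190608, highlight region 1410·428 = 603480, subject 739·239 = 176621; Σw = 1440269.
Σw·x = 469560·1549 + 190608·2374 + 603480·2442 + 176621·3252 = 3227921484, so x̄ = 3227921484/1440269 ≈ 2241.19.
Σw·y = 469560·2137 + 190608·679 + 603480·661 + 176621·1405 = 1779925337, so ȳ = 1779925337/1440269 ≈ 1235.83.

(2241, 1236)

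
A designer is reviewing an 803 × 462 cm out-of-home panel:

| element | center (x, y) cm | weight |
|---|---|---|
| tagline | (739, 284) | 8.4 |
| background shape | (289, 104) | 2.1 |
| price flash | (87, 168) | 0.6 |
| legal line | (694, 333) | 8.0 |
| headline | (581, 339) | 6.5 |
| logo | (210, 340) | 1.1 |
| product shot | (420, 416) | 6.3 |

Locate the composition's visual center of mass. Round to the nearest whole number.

Weights sum to 8.4 + 2.1 + 0.6 + 8.0 + 6.5 + 1.1 + 6.3 = 33.0.
x: (8.4·739 + 2.1·289 + 0.6·87 + 8.0·694 + 6.5·581 + 1.1·210 + 6.3·420) / 33.0 = 19072.2 / 33.0 ≈ 577.95
y: (8.4·284 + 2.1·104 + 0.6·168 + 8.0·333 + 6.5·339 + 1.1·340 + 6.3·416) / 33.0 = 10567.1 / 33.0 ≈ 320.22

(578, 320)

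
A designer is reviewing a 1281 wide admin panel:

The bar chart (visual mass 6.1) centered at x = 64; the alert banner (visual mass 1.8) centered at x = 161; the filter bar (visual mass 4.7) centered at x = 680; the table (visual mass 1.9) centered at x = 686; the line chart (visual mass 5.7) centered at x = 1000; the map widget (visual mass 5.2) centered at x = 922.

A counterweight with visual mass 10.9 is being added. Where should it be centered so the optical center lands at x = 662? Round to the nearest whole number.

After adding the counterweight, total weight = 6.1 + 1.8 + 4.7 + 1.9 + 5.7 + 5.2 + 10.9 = 36.3.
x: need Σw·x = 36.3·662 = 24030.6. Existing = 6.1·64 + 1.8·161 + 4.7·680 + 1.9·686 + 5.7·1000 + 5.2·922 = 15674.0. Remainder 8356.6 / 10.9 ≈ 766.66.

x ≈ 767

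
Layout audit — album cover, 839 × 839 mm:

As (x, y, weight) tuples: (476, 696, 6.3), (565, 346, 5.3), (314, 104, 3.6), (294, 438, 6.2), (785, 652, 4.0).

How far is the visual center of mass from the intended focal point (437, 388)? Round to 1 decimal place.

Σw = 6.3 + 5.3 + 3.6 + 6.2 + 4.0 = 25.4.
x-moment: 6.3·476 + 5.3·565 + 3.6·314 + 6.2·294 + 4.0·785 = 12086.5; centroid 12086.5/25.4 ≈ 475.85.
y-moment: 6.3·696 + 5.3·346 + 3.6·104 + 6.2·438 + 4.0·652 = 11916.6; centroid 11916.6/25.4 ≈ 469.16.
Offset from (437, 388): Δx ≈ 38.85, Δy ≈ 81.16; distance = √(Δx² + Δy²) ≈ 89.98.

≈ 90.0 mm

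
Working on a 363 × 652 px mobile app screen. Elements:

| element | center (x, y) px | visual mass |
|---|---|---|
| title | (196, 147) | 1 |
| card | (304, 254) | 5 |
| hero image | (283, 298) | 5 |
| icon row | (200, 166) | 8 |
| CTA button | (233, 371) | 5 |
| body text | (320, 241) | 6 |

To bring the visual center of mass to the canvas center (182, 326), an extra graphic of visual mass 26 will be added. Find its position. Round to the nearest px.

With the extra graphic, Σw becomes 1 + 5 + 5 + 8 + 5 + 6 + 26 = 56.
x: need Σw·x = 56·182 = 10192. Existing = 1·196 + 5·304 + 5·283 + 8·200 + 5·233 + 6·320 = 7816. Remainder 2376 / 26 ≈ 91.38.
y: need Σw·y = 56·326 = 18256. Existing = 1·147 + 5·254 + 5·298 + 8·166 + 5·371 + 6·241 = 7536. Remainder 10720 / 26 ≈ 412.31.

(91, 412)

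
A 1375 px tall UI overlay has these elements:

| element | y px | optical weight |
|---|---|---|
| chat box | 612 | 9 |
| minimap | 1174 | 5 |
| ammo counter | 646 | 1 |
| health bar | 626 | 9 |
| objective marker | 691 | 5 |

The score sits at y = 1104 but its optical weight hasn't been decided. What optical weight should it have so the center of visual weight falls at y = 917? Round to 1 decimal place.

w ≈ 29.3

Existing Σw = 29 (9 + 5 + 1 + 9 + 5); existing moment 9·612 + 5·1174 + 1·646 + 9·626 + 5·691 = 21113.
For the centroid to hit 917: (21113 + w·1104) / (29 + w) = 917.
Solving: w = (917·29 − 21113) / (1104 − 917) = 5480 / 187 ≈ 29.30.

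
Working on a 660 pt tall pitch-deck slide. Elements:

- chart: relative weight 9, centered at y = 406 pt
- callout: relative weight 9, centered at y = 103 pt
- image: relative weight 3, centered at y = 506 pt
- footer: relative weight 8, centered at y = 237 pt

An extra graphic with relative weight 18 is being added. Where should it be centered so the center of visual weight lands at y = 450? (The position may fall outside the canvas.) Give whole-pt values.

With the extra graphic, Σw becomes 9 + 9 + 3 + 8 + 18 = 47.
Along y: (7995 + 18·y) / 47 = 450 (existing moment 9·406 + 9·103 + 3·506 + 8·237 = 7995) ⇒ y = (21150 − 7995) / 18 ≈ 730.83.

y ≈ 731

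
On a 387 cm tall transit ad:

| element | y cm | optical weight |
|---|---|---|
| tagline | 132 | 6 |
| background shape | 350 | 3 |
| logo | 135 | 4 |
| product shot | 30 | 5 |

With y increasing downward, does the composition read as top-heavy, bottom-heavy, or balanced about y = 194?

top-heavy

Weights sum to 6 + 3 + 4 + 5 = 18.
Σw·y = 6·132 + 3·350 + 4·135 + 5·30 = 2532, so ȳ = 2532/18 ≈ 140.67.
140.7 vs midline 194 → top-heavy.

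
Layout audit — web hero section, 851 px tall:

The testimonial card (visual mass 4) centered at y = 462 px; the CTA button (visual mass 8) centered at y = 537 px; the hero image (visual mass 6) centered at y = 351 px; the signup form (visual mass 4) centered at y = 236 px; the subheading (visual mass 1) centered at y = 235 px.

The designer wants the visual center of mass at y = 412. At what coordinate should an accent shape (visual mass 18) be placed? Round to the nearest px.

y ≈ 415

New total weight: (4 + 8 + 6 + 4 + 1) + 18 = 41.
Along y: (9429 + 18·y) / 41 = 412 (existing moment 4·462 + 8·537 + 6·351 + 4·236 + 1·235 = 9429) ⇒ y = (16892 − 9429) / 18 ≈ 414.61.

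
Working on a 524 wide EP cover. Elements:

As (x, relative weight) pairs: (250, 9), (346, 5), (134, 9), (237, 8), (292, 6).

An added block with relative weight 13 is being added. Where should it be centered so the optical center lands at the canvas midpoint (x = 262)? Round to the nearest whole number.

x ≈ 328

New total weight: (9 + 5 + 9 + 8 + 6) + 13 = 50.
x: need Σw·x = 50·262 = 13100. Existing = 9·250 + 5·346 + 9·134 + 8·237 + 6·292 = 8834. Remainder 4266 / 13 ≈ 328.15.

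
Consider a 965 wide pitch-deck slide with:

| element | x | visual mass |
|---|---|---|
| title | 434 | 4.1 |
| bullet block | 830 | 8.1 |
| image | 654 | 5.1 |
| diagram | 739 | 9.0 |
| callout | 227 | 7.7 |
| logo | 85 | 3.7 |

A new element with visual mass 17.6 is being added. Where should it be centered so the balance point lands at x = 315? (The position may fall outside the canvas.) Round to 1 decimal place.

x ≈ -177.9

With the new element, Σw becomes 4.1 + 8.1 + 5.1 + 9.0 + 7.7 + 3.7 + 17.6 = 55.3.
x: target moment 55.3×315 = 17419.5; current 4.1·434 + 8.1·830 + 5.1·654 + 9.0·739 + 7.7·227 + 3.7·85 = 20551.2; the new element supplies -3131.7, so x = -3131.7/17.6 ≈ -177.94.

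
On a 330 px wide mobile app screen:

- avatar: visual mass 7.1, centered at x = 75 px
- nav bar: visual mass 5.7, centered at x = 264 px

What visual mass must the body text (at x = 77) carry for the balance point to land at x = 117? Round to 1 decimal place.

w ≈ 13.5

Existing Σw = 12.8 (7.1 + 5.7); existing moment 7.1·75 + 5.7·264 = 2037.3.
Balance at x = 117 requires (2037.3 + w·77) / (12.8 + w) = 117.
Rearranging, w·(77 − 117) = 117·12.8 − 2037.3 = -539.7, so w ≈ -539.7/-40 = 13.49.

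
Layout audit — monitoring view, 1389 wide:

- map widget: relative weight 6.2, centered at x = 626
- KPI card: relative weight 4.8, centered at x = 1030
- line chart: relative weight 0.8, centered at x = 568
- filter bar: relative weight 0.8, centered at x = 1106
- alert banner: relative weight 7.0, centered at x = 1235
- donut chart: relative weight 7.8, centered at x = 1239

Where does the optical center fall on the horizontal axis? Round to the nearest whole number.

Weights sum to 6.2 + 4.8 + 0.8 + 0.8 + 7.0 + 7.8 = 27.4.
x-moment: 6.2·626 + 4.8·1030 + 0.8·568 + 0.8·1106 + 7.0·1235 + 7.8·1239 = 28473.6; centroid 28473.6/27.4 ≈ 1039.18.

x ≈ 1039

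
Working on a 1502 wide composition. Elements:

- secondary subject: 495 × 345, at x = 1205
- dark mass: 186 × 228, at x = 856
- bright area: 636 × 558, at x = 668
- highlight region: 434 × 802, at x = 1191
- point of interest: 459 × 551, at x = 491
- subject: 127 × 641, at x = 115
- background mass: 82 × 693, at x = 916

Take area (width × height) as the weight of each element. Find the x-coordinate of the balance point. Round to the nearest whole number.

x ≈ 826

Areas → weights: secondary subject 495·345 = 170775, dark mass 186·228 = 42408, bright area 636·558 = 354888, highlight region 434·802 = 348068, point of interest 459·551 = 252909, subject 127·641 = 81407, background mass 82·693 = 56826; Σw = 1307281.
Σw·x = 170775·1205 + 42408·856 + 354888·668 + 348068·1191 + 252909·491 + 81407·115 + 56826·916 = 1079292035, so x̄ = 1079292035/1307281 ≈ 825.60.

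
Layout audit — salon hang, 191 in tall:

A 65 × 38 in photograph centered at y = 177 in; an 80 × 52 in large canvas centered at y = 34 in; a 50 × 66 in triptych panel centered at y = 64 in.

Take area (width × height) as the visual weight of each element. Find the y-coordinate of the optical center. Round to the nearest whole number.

y ≈ 80

Taking area as weight: photograph 65·38 = 2470, large canvas 80·52 = 4160, triptych panel 50·66 = 3300. Sum 9930.
y: (2470·177 + 4160·34 + 3300·64) / 9930 = 789830 / 9930 ≈ 79.54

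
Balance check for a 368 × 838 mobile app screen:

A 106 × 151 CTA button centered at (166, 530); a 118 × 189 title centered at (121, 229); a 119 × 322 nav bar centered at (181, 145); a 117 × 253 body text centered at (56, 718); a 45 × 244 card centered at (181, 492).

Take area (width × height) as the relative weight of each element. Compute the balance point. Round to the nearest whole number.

(136, 391)

Areas → weights: CTA button 106·151 = 16006, title 118·189 = 22302, nav bar 119·322 = 38318, body text 117·253 = 29601, card 45·244 = 10980; Σw = 117207.
x-moment: 16006·166 + 22302·121 + 38318·181 + 29601·56 + 10980·181 = 15936132; centroid 15936132/117207 ≈ 135.97.
y-moment: 16006·530 + 22302·229 + 38318·145 + 29601·718 + 10980·492 = 45802126; centroid 45802126/117207 ≈ 390.78.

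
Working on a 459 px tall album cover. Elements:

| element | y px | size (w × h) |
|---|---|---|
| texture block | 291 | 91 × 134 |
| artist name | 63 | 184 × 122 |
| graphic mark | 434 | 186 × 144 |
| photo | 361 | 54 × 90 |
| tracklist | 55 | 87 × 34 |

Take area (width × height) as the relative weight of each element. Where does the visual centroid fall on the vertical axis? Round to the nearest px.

Areas: texture block 91·134 = 12194, artist name 184·122 = 22448, graphic mark 186·144 = 26784, photo 54·90 = 4860, tracklist 87·34 = 2958. Total weight = 69244.
Σw·y = 12194·291 + 22448·63 + 26784·434 + 4860·361 + 2958·55 = 18504084, so ȳ = 18504084/69244 ≈ 267.23.

y ≈ 267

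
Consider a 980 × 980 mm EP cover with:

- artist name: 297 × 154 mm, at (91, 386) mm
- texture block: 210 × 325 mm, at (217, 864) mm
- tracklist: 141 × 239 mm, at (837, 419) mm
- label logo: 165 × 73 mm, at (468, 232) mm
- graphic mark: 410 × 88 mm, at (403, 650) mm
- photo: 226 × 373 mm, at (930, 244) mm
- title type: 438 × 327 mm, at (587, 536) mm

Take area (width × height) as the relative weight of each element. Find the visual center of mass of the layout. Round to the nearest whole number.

(543, 506)

Areas: artist name 297·154 = 45738, texture block 210·325 = 68250, tracklist 141·239 = 33699, label logo 165·73 = 12045, graphic mark 410·88 = 36080, photo 226·373 = 84298, title type 438·327 = 143226. Total weight = 423336.
Σw·x = 45738·91 + 68250·217 + 33699·837 + 12045·468 + 36080·403 + 84298·930 + 143226·587 = 229826573, so x̄ = 229826573/423336 ≈ 542.89.
Σw·y = 45738·386 + 68250·864 + 33699·419 + 12045·232 + 36080·650 + 84298·244 + 143226·536 = 214327037, so ȳ = 214327037/423336 ≈ 506.28.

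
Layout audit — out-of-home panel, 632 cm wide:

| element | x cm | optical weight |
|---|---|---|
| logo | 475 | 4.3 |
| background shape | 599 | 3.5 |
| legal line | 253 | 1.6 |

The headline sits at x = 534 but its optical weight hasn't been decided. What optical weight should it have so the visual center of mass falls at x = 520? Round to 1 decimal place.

Known weights sum to 4.3 + 3.5 + 1.6 = 9.4; their moment is 4.3·475 + 3.5·599 + 1.6·253 = 4543.8.
Balance at x = 520 requires (4543.8 + w·534) / (9.4 + w) = 520.
Solving: w = (520·9.4 − 4543.8) / (534 − 520) = 344.2 / 14 ≈ 24.59.

w ≈ 24.6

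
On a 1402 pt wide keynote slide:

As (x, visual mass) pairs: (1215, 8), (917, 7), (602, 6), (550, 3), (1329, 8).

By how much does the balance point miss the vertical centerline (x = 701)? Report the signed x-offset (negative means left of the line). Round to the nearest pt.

≈ 300 pt

Weights sum to 8 + 7 + 6 + 3 + 8 = 32.
x: (8·1215 + 7·917 + 6·602 + 3·550 + 8·1329) / 32 = 32033 / 32 ≈ 1001.03
Difference: 1001.03 − 701 ≈ 300.03.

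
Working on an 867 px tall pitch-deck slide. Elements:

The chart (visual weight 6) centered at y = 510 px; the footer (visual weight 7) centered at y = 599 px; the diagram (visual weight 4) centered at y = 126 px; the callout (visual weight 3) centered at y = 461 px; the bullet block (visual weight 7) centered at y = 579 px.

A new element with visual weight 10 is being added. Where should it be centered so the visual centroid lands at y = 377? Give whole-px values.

With the new element, Σw becomes 6 + 7 + 4 + 3 + 7 + 10 = 37.
y: target moment 37×377 = 13949; current 6·510 + 7·599 + 4·126 + 3·461 + 7·579 = 13193; the new element supplies 756, so y = 756/10 ≈ 75.60.

y ≈ 76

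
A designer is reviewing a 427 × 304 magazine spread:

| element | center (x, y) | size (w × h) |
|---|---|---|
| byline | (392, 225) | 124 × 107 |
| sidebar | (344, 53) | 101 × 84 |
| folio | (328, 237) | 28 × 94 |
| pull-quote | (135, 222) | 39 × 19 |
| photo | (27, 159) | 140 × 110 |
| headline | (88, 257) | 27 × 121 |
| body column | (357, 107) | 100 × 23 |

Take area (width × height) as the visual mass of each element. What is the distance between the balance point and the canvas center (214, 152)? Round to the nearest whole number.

≈ 23

Areas → weights: byline 124·107 = 13268, sidebar 101·84 = 8484, folio 28·94 = 2632, pull-quote 39·19 = 741, photo 140·110 = 15400, headline 27·121 = 3267, body column 100·23 = 2300; Σw = 46092.
Σw·x = 10607279; x̄ = 10607279/46092 ≈ 230.13.
Σw·y = 7757557; ȳ = 7757557/46092 ≈ 168.31.
From (214, 152): dx = 16.13, dy = 16.31, so the distance is √(dx²+dy²) ≈ 22.94.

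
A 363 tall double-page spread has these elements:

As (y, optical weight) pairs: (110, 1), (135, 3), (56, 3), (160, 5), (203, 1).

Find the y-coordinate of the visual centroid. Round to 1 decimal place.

y ≈ 129.7

Σw = 1 + 3 + 3 + 5 + 1 = 13.
y-moment: 1·110 + 3·135 + 3·56 + 5·160 + 1·203 = 1686; centroid 1686/13 ≈ 129.69.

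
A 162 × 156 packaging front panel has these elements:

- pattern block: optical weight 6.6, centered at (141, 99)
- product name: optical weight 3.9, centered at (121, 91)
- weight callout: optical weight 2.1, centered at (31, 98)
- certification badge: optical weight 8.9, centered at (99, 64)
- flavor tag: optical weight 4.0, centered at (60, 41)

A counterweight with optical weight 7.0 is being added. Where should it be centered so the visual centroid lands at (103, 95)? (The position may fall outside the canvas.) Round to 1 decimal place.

New total weight: (6.6 + 3.9 + 2.1 + 8.9 + 4.0) + 7.0 = 32.5.
x: need Σw·x = 32.5·103 = 3347.5. Existing = 6.6·141 + 3.9·121 + 2.1·31 + 8.9·99 + 4.0·60 = 2588.7. Remainder 758.8 / 7.0 ≈ 108.40.
y: need Σw·y = 32.5·95 = 3087.5. Existing = 6.6·99 + 3.9·91 + 2.1·98 + 8.9·64 + 4.0·41 = 1947.7. Remainder 1139.8 / 7.0 ≈ 162.83.

(108.4, 162.8)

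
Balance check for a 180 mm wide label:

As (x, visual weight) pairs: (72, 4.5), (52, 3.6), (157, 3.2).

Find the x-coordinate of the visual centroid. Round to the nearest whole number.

x ≈ 90

Weights sum to 4.5 + 3.6 + 3.2 = 11.3.
Σw·x = 4.5·72 + 3.6·52 + 3.2·157 = 1013.6, so x̄ = 1013.6/11.3 ≈ 89.70.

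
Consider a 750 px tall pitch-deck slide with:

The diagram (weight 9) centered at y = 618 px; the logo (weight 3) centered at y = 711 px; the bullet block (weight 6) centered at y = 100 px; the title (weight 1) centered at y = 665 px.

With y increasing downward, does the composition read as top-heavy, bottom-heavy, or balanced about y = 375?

bottom-heavy

Σw = 9 + 3 + 6 + 1 = 19.
y-moment: 9·618 + 3·711 + 6·100 + 1·665 = 8960; centroid 8960/19 ≈ 471.58.
471.6 lies below (larger y than) the midline 375, so the layout is bottom-heavy.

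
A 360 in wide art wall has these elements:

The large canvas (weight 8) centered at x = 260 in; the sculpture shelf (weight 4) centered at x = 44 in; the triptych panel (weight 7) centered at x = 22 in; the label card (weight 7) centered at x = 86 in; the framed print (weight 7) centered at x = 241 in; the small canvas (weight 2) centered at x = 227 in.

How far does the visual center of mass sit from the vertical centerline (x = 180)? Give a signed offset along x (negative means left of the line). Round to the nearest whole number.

≈ -33 in

Total weight = 8 + 4 + 7 + 7 + 7 + 2 = 35.
Σw·x = 5153; x̄ = 5153/35 ≈ 147.23.
Offset from x = 180: 147.23 − 180 ≈ -32.77.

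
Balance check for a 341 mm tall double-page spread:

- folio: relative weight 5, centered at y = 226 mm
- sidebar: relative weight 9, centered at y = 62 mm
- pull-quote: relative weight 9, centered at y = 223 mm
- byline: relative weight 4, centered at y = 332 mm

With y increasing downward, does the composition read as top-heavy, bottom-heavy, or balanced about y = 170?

bottom-heavy

Weights sum to 5 + 9 + 9 + 4 = 27.
Σw·y = 5·226 + 9·62 + 9·223 + 4·332 = 5023, so ȳ = 5023/27 ≈ 186.04.
186.0 vs midline 170 → bottom-heavy.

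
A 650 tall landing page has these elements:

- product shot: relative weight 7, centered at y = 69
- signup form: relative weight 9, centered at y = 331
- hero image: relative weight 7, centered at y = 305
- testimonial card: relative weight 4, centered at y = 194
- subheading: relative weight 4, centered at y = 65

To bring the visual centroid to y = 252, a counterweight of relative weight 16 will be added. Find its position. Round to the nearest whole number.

y ≈ 326

New total weight: (7 + 9 + 7 + 4 + 4) + 16 = 47.
Along y: (6633 + 16·y) / 47 = 252 (existing moment 7·69 + 9·331 + 7·305 + 4·194 + 4·65 = 6633) ⇒ y = (11844 − 6633) / 16 ≈ 325.69.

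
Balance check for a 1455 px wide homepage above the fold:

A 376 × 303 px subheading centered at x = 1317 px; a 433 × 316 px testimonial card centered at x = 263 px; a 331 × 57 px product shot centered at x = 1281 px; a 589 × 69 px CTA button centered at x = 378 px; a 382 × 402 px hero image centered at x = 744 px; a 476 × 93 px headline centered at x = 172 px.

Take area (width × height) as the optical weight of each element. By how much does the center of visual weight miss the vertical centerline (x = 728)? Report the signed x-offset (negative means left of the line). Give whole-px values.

≈ -44 px

Areas: subheading 376·303 = 113928, testimonial card 433·316 = 136828, product shot 331·57 = 18867, CTA button 589·69 = 40641, hero image 382·402 = 153564, headline 476·93 = 44268. Total weight = 508096.
Σw·x = 347425577; x̄ = 347425577/508096 ≈ 683.78.
Against x = 728, that's 683.78 − 728 = -44.22.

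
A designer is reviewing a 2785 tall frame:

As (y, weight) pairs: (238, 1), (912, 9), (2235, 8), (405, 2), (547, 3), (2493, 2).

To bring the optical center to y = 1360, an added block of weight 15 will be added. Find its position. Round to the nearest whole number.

y ≈ 1376

With the added block, Σw becomes 1 + 9 + 8 + 2 + 3 + 2 + 15 = 40.
y: need Σw·y = 40·1360 = 54400. Existing = 1·238 + 9·912 + 8·2235 + 2·405 + 3·547 + 2·2493 = 33763. Remainder 20637 / 15 ≈ 1375.80.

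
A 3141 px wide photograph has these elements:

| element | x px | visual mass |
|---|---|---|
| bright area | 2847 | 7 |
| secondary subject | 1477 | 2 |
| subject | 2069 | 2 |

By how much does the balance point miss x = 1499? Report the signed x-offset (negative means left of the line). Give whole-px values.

≈ 957 px

Total weight = 7 + 2 + 2 = 11.
x: (7·2847 + 2·1477 + 2·2069) / 11 = 27021 / 11 ≈ 2456.45
Difference: 2456.45 − 1499 ≈ 957.45.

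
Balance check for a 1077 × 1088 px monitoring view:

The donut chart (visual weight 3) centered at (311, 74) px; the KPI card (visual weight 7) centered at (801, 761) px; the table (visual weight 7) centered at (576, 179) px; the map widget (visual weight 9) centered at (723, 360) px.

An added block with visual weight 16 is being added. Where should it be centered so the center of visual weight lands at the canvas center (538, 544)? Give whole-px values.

New total weight: (3 + 7 + 7 + 9) + 16 = 42.
Along x: (17079 + 16·x) / 42 = 538 (existing moment 3·311 + 7·801 + 7·576 + 9·723 = 17079) ⇒ x = (22596 − 17079) / 16 ≈ 344.81.
Along y: (10042 + 16·y) / 42 = 544 (existing moment 3·74 + 7·761 + 7·179 + 9·360 = 10042) ⇒ y = (22848 − 10042) / 16 ≈ 800.38.

(345, 800)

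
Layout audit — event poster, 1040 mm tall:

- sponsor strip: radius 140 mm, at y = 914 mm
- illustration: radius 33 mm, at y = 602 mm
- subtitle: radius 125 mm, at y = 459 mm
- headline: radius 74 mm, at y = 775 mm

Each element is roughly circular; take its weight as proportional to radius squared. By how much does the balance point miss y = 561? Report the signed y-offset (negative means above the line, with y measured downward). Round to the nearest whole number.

r² weights: sponsor strip 140² = 19600, illustration 33² = 1089, subtitle 125² = 15625, headline 74² = 5476. Total = 41790.
y-moment: 19600·914 + 1089·602 + 15625·459 + 5476·775 = 29985753; centroid 29985753/41790 ≈ 717.53.
Offset from y = 561: 717.53 − 561 ≈ 156.53.

≈ 157 mm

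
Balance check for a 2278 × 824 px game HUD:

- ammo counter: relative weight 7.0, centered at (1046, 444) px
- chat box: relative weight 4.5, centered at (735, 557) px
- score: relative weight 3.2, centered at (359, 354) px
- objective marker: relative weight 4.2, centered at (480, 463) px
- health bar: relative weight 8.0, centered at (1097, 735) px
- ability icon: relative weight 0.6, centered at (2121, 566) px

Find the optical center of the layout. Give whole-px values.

(867, 542)

Weights sum to 7.0 + 4.5 + 3.2 + 4.2 + 8.0 + 0.6 = 27.5.
x-moment: 7.0·1046 + 4.5·735 + 3.2·359 + 4.2·480 + 8.0·1097 + 0.6·2121 = 23842.9; centroid 23842.9/27.5 ≈ 867.01.
y-moment: 7.0·444 + 4.5·557 + 3.2·354 + 4.2·463 + 8.0·735 + 0.6·566 = 14911.5; centroid 14911.5/27.5 ≈ 542.24.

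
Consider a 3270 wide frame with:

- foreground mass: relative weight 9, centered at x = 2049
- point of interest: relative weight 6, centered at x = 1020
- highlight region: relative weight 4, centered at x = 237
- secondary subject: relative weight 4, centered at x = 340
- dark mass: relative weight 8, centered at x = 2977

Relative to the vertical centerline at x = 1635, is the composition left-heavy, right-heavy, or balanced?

Total weight = 9 + 6 + 4 + 4 + 8 = 31.
Σw·x = 9·2049 + 6·1020 + 4·237 + 4·340 + 8·2977 = 50685, so x̄ = 50685/31 ≈ 1635.00.
1635.00 = 1635 exactly: balanced.

balanced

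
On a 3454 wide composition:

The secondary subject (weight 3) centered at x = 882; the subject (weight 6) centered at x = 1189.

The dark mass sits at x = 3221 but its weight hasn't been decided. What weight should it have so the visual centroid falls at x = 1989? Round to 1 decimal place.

w ≈ 6.6

Existing Σw = 9 (3 + 6); existing moment 3·882 + 6·1189 = 9780.
Set Σw·x/Σw = 1989: (9780 + 3221w) = 1989·(9 + w).
Rearranging, w·(3221 − 1989) = 1989·9 − 9780 = 8121, so w ≈ 8121/1232 = 6.59.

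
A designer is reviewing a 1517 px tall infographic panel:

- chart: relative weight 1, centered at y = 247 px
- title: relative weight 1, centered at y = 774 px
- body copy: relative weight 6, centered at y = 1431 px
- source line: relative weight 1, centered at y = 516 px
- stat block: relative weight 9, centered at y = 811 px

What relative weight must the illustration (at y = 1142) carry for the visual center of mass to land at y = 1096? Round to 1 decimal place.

w ≈ 50.1

Known weights sum to 1 + 1 + 6 + 1 + 9 = 18; their moment is 1·247 + 1·774 + 6·1431 + 1·516 + 9·811 = 17422.
Balance at y = 1096 requires (17422 + w·1142) / (18 + w) = 1096.
So w = (1096·18 − 17422)/(1142 − 1096) = 2306/46 ≈ 50.13.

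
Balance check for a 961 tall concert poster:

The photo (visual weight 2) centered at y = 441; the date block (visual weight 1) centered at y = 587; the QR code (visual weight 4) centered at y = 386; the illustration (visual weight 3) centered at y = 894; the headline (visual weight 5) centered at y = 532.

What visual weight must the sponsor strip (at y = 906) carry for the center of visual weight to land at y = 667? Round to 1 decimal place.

w ≈ 6.9

Known weights sum to 2 + 1 + 4 + 3 + 5 = 15; their moment is 2·441 + 1·587 + 4·386 + 3·894 + 5·532 = 8355.
Set Σw·y/Σw = 667: (8355 + 906w) = 667·(15 + w).
So w = (667·15 − 8355)/(906 − 667) = 1650/239 ≈ 6.90.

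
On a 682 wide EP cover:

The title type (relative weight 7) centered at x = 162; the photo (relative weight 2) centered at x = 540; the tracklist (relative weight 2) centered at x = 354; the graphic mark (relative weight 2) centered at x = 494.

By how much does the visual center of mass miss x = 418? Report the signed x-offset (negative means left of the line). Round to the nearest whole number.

Total weight = 7 + 2 + 2 + 2 = 13.
x: (7·162 + 2·540 + 2·354 + 2·494) / 13 = 3910 / 13 ≈ 300.77
Against x = 418, that's 300.77 − 418 = -117.23.

≈ -117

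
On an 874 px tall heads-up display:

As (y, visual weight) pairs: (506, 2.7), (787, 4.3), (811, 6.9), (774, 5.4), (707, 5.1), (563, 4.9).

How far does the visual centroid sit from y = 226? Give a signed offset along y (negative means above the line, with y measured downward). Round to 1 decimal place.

≈ 487.0 px

Weights sum to 2.7 + 4.3 + 6.9 + 5.4 + 5.1 + 4.9 = 29.3.
y: moment 20890.2 / weight 29.3 ≈ 712.98
Difference: 712.98 − 226 ≈ 486.98.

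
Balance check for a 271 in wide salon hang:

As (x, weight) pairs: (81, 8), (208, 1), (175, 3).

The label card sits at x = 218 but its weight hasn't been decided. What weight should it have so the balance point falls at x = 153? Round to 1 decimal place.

Existing Σw = 12 (8 + 1 + 3); existing moment 8·81 + 1·208 + 3·175 = 1381.
Balance at x = 153 requires (1381 + w·218) / (12 + w) = 153.
Solving: w = (153·12 − 1381) / (218 − 153) = 455 / 65 ≈ 7.00.

w ≈ 7.0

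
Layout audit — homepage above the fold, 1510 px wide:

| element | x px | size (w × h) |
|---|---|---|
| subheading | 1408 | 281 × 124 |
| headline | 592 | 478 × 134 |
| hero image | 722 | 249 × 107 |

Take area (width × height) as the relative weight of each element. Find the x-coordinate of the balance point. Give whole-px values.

Areas → weights: subheading 281·124 = 34844, headline 478·134 = 64052, hero image 249·107 = 26643; Σw = 125539.
Σw·x = 34844·1408 + 64052·592 + 26643·722 = 106215382, so x̄ = 106215382/125539 ≈ 846.07.

x ≈ 846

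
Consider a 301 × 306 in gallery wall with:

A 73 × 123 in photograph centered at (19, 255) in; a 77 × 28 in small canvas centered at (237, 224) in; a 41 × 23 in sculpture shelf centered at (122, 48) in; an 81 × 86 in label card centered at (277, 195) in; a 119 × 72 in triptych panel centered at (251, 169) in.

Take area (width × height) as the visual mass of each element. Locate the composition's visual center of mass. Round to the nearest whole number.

Taking area as weight: photograph 73·123 = 8979, small canvas 77·28 = 2156, sculpture shelf 41·23 = 943, label card 81·86 = 6966, triptych panel 119·72 = 8568. Sum 27612.
Σw·x = 8979·19 + 2156·237 + 943·122 + 6966·277 + 8568·251 = 4876769, so x̄ = 4876769/27612 ≈ 176.62.
Σw·y = 8979·255 + 2156·224 + 943·48 + 6966·195 + 8568·169 = 5624215, so ȳ = 5624215/27612 ≈ 203.69.

(177, 204)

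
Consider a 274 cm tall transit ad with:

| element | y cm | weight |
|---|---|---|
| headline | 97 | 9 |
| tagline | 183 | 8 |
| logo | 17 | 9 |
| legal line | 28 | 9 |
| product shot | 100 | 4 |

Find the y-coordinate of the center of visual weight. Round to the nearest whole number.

y ≈ 81

Σw = 9 + 8 + 9 + 9 + 4 = 39.
y: (9·97 + 8·183 + 9·17 + 9·28 + 4·100) / 39 = 3142 / 39 ≈ 80.56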